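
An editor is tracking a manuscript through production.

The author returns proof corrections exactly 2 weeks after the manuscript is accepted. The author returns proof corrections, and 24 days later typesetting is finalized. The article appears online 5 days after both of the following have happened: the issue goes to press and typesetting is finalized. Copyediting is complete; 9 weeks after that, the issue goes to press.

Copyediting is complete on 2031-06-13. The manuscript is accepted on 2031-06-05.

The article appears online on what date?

Copyediting is complete: Jun 13, 2031.
The issue goes to press: Jun 13, 2031 + 9 weeks = Aug 15, 2031.
The manuscript is accepted: Jun 5, 2031.
The author returns proof corrections: Jun 5, 2031 + 2 weeks = Jun 19, 2031.
Typesetting is finalized: Jun 19, 2031 + 24 days = Jul 13, 2031.
Both prerequisites met — the issue goes to press (Aug 15, 2031), typesetting is finalized (Jul 13, 2031); the later is Aug 15, 2031.
The article appears online: Aug 15, 2031 + 5 days = Aug 20, 2031.

2031-08-20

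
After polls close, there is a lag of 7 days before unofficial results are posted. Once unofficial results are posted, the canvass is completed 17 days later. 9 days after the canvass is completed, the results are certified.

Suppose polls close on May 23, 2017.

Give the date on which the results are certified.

Polls close: May 23, 2017.
Unofficial results are posted: May 23, 2017 + 7 days = May 30, 2017.
The canvass is completed: May 30, 2017 + 17 days = Jun 16, 2017.
The results are certified: Jun 16, 2017 + 9 days = Jun 25, 2017.

Jun 25, 2017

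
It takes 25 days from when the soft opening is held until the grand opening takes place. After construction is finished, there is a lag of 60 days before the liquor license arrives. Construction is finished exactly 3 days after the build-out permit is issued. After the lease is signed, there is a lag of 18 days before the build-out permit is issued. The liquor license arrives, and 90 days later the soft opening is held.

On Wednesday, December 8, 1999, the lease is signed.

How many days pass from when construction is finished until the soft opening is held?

150 days

Causal path: construction is finished → the liquor license arrives → the soft opening is held.
Total delay along the path: 60 + 90 = 150 days.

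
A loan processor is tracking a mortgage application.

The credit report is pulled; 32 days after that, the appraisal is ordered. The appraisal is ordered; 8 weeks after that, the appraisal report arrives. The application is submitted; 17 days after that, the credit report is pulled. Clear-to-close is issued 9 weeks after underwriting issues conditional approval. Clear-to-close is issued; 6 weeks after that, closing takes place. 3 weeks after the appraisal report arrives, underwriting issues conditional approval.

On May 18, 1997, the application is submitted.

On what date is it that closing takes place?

The application is submitted: May 18, 1997.
The credit report is pulled: May 18, 1997 + 17 days = Jun 4, 1997.
The appraisal is ordered: Jun 4, 1997 + 32 days = Jul 6, 1997.
The appraisal report arrives: Jul 6, 1997 + 8 weeks = Aug 31, 1997.
Underwriting issues conditional approval: Aug 31, 1997 + 3 weeks = Sep 21, 1997.
Clear-to-close is issued: Sep 21, 1997 + 9 weeks = Nov 23, 1997.
Closing takes place: Nov 23, 1997 + 6 weeks = Jan 4, 1998.

Jan 4, 1998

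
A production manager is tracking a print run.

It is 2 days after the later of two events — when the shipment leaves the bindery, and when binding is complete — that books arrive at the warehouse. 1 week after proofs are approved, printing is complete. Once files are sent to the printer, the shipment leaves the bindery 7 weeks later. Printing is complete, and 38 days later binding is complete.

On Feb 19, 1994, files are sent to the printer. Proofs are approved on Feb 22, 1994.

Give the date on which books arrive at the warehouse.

Files are sent to the printer: Feb 19, 1994.
The shipment leaves the bindery: Feb 19, 1994 + 7 weeks = Apr 9, 1994.
Proofs are approved: Feb 22, 1994.
Printing is complete: Feb 22, 1994 + 1 week = Mar 1, 1994.
Binding is complete: Mar 1, 1994 + 38 days = Apr 8, 1994.
Both prerequisites met — the shipment leaves the bindery (Apr 9, 1994), binding is complete (Apr 8, 1994); the later is Apr 9, 1994.
Books arrive at the warehouse: Apr 9, 1994 + 2 days = Apr 11, 1994.

Apr 11, 1994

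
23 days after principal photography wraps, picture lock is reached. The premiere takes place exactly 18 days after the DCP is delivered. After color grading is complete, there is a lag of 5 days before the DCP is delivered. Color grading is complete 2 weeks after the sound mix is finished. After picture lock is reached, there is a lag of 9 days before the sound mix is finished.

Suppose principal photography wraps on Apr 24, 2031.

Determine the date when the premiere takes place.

Principal photography wraps: Apr 24, 2031.
Picture lock is reached: Apr 24, 2031 + 23 days = May 17, 2031.
The sound mix is finished: May 17, 2031 + 9 days = May 26, 2031.
Color grading is complete: May 26, 2031 + 2 weeks = Jun 9, 2031.
The DCP is delivered: Jun 9, 2031 + 5 days = Jun 14, 2031.
The premiere takes place: Jun 14, 2031 + 18 days = Jul 2, 2031.

Jul 2, 2031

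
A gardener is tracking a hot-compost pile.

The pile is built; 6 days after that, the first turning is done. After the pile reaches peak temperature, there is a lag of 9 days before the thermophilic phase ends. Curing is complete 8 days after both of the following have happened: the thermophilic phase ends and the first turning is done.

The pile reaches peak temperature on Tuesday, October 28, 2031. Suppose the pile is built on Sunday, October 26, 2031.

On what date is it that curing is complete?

The pile reaches peak temperature: Oct 28, 2031.
The thermophilic phase ends: Oct 28, 2031 + 9 days = Nov 6, 2031.
The pile is built: Oct 26, 2031.
The first turning is done: Oct 26, 2031 + 6 days = Nov 1, 2031.
Both prerequisites met — the thermophilic phase ends (Nov 6, 2031), the first turning is done (Nov 1, 2031); the later is Nov 6, 2031.
Curing is complete: Nov 6, 2031 + 8 days = Nov 14, 2031.

Friday, November 14, 2031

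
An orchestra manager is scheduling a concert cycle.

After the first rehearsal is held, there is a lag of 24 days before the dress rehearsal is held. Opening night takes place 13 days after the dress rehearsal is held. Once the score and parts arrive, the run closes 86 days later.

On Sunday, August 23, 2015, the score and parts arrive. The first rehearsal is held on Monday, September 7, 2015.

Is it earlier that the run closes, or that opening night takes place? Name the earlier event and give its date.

The score and parts arrive: Aug 23, 2015.
The run closes: Aug 23, 2015 + 86 days = Nov 17, 2015.
The first rehearsal is held: Sep 7, 2015.
The dress rehearsal is held: Sep 7, 2015 + 24 days = Oct 1, 2015.
Opening night takes place: Oct 1, 2015 + 13 days = Oct 14, 2015.
Comparing: the run closes on Nov 17, 2015 vs opening night takes place on Oct 14, 2015. Earlier: opening night takes place.

Opening night takes place — Wednesday, October 14, 2015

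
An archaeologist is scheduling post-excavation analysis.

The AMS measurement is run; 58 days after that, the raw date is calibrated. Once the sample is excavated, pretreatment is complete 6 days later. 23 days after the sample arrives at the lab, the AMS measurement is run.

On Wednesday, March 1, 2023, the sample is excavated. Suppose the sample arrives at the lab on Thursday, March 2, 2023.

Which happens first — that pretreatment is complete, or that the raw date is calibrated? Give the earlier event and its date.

Pretreatment is complete — Tuesday, March 7, 2023

The sample is excavated: Mar 1, 2023.
Pretreatment is complete: Mar 1, 2023 + 6 days = Mar 7, 2023.
The sample arrives at the lab: Mar 2, 2023.
The AMS measurement is run: Mar 2, 2023 + 23 days = Mar 25, 2023.
The raw date is calibrated: Mar 25, 2023 + 58 days = May 22, 2023.
Comparing: pretreatment is complete on Mar 7, 2023 vs the raw date is calibrated on May 22, 2023. Earlier: pretreatment is complete.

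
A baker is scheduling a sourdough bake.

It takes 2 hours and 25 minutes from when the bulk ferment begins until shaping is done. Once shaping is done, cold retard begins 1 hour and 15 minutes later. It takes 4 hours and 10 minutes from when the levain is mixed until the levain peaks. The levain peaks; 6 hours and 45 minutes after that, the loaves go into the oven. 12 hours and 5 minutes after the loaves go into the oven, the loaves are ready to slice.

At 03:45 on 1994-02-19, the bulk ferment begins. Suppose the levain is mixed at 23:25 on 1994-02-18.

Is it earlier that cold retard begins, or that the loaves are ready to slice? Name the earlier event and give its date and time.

The bulk ferment begins: 03:45 Feb 19, 1994.
Shaping is done: 03:45 Feb 19, 1994 + 2h25m = 06:10 Feb 19, 1994.
Cold retard begins: 06:10 Feb 19, 1994 + 1h15m = 07:25 Feb 19, 1994.
The levain is mixed: 23:25 Feb 18, 1994.
The levain peaks: 23:25 Feb 18, 1994 + 4h10m = 03:35 Feb 19, 1994.
The loaves go into the oven: 03:35 Feb 19, 1994 + 6h45m = 10:20 Feb 19, 1994.
The loaves are ready to slice: 10:20 Feb 19, 1994 + 12h05m = 22:25 Feb 19, 1994.
Comparing: cold retard begins at 07:25 Feb 19, 1994 vs the loaves are ready to slice at 22:25 Feb 19, 1994. Earlier: cold retard begins.

Cold retard begins — 07:25 on 1994-02-19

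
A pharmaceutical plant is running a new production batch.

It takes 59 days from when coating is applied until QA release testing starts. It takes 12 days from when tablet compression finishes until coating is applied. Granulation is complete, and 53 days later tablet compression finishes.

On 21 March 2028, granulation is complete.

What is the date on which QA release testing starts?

Granulation is complete: Mar 21, 2028.
Tablet compression finishes: Mar 21, 2028 + 53 days = May 13, 2028.
Coating is applied: May 13, 2028 + 12 days = May 25, 2028.
QA release testing starts: May 25, 2028 + 59 days = Jul 23, 2028.

23 July 2028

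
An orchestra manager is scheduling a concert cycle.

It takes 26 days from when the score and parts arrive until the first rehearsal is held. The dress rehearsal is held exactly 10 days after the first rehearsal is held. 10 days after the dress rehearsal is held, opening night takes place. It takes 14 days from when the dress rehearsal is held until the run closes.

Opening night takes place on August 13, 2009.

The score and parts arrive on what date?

June 28, 2009

Opening night takes place: Aug 13, 2009.
The dress rehearsal is held: Aug 13, 2009 − 10 days = Aug 3, 2009.
The first rehearsal is held: Aug 3, 2009 − 10 days = Jul 24, 2009.
The score and parts arrive: Jul 24, 2009 − 26 days = Jun 28, 2009.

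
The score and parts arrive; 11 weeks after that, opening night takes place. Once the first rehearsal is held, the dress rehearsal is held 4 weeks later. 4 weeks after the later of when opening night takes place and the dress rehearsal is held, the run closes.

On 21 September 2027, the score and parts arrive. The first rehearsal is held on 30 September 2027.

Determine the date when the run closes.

The score and parts arrive: Sep 21, 2027.
Opening night takes place: Sep 21, 2027 + 11 weeks = Dec 7, 2027.
The first rehearsal is held: Sep 30, 2027.
The dress rehearsal is held: Sep 30, 2027 + 4 weeks = Oct 28, 2027.
Both prerequisites met — opening night takes place (Dec 7, 2027), the dress rehearsal is held (Oct 28, 2027); the later is Dec 7, 2027.
The run closes: Dec 7, 2027 + 4 weeks = Jan 4, 2028.

4 January 2028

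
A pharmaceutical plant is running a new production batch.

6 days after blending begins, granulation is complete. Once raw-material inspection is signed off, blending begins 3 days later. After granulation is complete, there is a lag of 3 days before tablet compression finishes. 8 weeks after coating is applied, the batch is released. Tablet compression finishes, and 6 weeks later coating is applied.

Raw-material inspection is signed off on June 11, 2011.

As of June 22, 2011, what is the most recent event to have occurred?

Granulation is complete

Raw-material inspection is signed off: Jun 11, 2011.
Blending begins: Jun 11, 2011 + 3 days = Jun 14, 2011.
Granulation is complete: Jun 14, 2011 + 6 days = Jun 20, 2011.
Tablet compression finishes: Jun 20, 2011 + 3 days = Jun 23, 2011.
Coating is applied: Jun 23, 2011 + 6 weeks = Aug 4, 2011.
The batch is released: Aug 4, 2011 + 8 weeks = Sep 29, 2011.
Jun 22, 2011 falls between when granulation is complete (Jun 20, 2011) and when tablet compression finishes (Jun 23, 2011).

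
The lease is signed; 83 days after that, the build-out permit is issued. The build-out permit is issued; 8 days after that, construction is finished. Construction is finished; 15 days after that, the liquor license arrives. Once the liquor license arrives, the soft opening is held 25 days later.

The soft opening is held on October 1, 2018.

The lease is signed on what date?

May 23, 2018

The soft opening is held: Oct 1, 2018.
The liquor license arrives: Oct 1, 2018 − 25 days = Sep 6, 2018.
Construction is finished: Sep 6, 2018 − 15 days = Aug 22, 2018.
The build-out permit is issued: Aug 22, 2018 − 8 days = Aug 14, 2018.
The lease is signed: Aug 14, 2018 − 83 days = May 23, 2018.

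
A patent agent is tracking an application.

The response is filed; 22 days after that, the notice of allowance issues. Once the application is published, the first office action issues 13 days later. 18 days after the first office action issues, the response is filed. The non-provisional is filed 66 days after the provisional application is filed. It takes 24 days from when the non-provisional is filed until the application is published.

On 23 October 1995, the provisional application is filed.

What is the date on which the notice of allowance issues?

The provisional application is filed: Oct 23, 1995.
The non-provisional is filed: Oct 23, 1995 + 66 days = Dec 28, 1995.
The application is published: Dec 28, 1995 + 24 days = Jan 21, 1996.
The first office action issues: Jan 21, 1996 + 13 days = Feb 3, 1996.
The response is filed: Feb 3, 1996 + 18 days = Feb 21, 1996.
The notice of allowance issues: Feb 21, 1996 + 22 days = Mar 14, 1996.

14 March 1996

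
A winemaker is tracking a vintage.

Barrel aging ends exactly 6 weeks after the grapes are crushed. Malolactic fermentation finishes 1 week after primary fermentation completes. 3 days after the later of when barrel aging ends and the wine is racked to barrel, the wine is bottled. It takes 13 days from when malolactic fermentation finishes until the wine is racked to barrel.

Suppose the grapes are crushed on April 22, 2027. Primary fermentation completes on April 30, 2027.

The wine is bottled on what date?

The grapes are crushed: Apr 22, 2027.
Barrel aging ends: Apr 22, 2027 + 6 weeks = Jun 3, 2027.
Primary fermentation completes: Apr 30, 2027.
Malolactic fermentation finishes: Apr 30, 2027 + 1 week = May 7, 2027.
The wine is racked to barrel: May 7, 2027 + 13 days = May 20, 2027.
Both prerequisites met — barrel aging ends (Jun 3, 2027), the wine is racked to barrel (May 20, 2027); the later is Jun 3, 2027.
The wine is bottled: Jun 3, 2027 + 3 days = Jun 6, 2027.

June 6, 2027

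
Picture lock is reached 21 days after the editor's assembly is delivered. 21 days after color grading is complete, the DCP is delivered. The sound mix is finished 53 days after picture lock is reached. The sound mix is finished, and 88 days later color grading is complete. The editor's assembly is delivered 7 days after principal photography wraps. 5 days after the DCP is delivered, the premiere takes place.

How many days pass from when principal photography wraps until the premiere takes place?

195 days

Causal path: principal photography wraps → the editor's assembly is delivered → picture lock is reached → the sound mix is finished → color grading is complete → the DCP is delivered → the premiere takes place.
Total delay along the path: 7 + 21 + 53 + 88 + 21 + 5 = 195 days.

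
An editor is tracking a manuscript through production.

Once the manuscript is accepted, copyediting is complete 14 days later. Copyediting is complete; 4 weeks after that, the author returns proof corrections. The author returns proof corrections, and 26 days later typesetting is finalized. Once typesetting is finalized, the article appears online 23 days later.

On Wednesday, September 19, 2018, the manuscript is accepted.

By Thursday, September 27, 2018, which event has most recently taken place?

The manuscript is accepted: Sep 19, 2018.
Copyediting is complete: Sep 19, 2018 + 14 days = Oct 3, 2018.
The author returns proof corrections: Oct 3, 2018 + 4 weeks = Oct 31, 2018.
Typesetting is finalized: Oct 31, 2018 + 26 days = Nov 26, 2018.
The article appears online: Nov 26, 2018 + 23 days = Dec 19, 2018.
Sep 27, 2018 falls between when the manuscript is accepted (Sep 19, 2018) and when copyediting is complete (Oct 3, 2018).

The manuscript is accepted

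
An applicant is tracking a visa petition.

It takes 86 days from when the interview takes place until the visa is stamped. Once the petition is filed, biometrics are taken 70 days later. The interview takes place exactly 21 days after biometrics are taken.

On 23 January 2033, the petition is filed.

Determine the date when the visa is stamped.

19 July 2033

The petition is filed: Jan 23, 2033.
Biometrics are taken: Jan 23, 2033 + 70 days = Apr 3, 2033.
The interview takes place: Apr 3, 2033 + 21 days = Apr 24, 2033.
The visa is stamped: Apr 24, 2033 + 86 days = Jul 19, 2033.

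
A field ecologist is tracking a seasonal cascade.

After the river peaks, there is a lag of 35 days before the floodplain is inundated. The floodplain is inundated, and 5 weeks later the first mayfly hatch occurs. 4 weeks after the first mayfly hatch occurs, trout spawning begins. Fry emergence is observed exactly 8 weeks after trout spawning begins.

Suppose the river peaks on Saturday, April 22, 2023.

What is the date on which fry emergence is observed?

The river peaks: Apr 22, 2023.
The floodplain is inundated: Apr 22, 2023 + 35 days = May 27, 2023.
The first mayfly hatch occurs: May 27, 2023 + 5 weeks = Jul 1, 2023.
Trout spawning begins: Jul 1, 2023 + 4 weeks = Jul 29, 2023.
Fry emergence is observed: Jul 29, 2023 + 8 weeks = Sep 23, 2023.

Saturday, September 23, 2023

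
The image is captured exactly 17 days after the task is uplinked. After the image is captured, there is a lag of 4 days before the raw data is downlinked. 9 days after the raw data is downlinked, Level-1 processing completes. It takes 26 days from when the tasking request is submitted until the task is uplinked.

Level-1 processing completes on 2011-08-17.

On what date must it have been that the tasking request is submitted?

2011-06-22

Level-1 processing completes: Aug 17, 2011.
The raw data is downlinked: Aug 17, 2011 − 9 days = Aug 8, 2011.
The image is captured: Aug 8, 2011 − 4 days = Aug 4, 2011.
The task is uplinked: Aug 4, 2011 − 17 days = Jul 18, 2011.
The tasking request is submitted: Jul 18, 2011 − 26 days = Jun 22, 2011.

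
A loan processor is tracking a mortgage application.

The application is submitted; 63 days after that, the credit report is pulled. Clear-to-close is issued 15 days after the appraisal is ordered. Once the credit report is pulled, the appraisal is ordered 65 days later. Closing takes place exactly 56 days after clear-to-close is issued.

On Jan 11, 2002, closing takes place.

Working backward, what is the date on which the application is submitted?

Jun 26, 2001

Closing takes place: Jan 11, 2002.
Clear-to-close is issued: Jan 11, 2002 − 56 days = Nov 16, 2001.
The appraisal is ordered: Nov 16, 2001 − 15 days = Nov 1, 2001.
The credit report is pulled: Nov 1, 2001 − 65 days = Aug 28, 2001.
The application is submitted: Aug 28, 2001 − 63 days = Jun 26, 2001.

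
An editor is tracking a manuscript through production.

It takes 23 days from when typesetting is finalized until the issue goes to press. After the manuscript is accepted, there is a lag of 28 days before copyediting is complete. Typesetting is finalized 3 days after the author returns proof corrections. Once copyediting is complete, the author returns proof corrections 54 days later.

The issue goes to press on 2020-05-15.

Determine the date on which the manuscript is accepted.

The issue goes to press: May 15, 2020.
Typesetting is finalized: May 15, 2020 − 23 days = Apr 22, 2020.
The author returns proof corrections: Apr 22, 2020 − 3 days = Apr 19, 2020.
Copyediting is complete: Apr 19, 2020 − 54 days = Feb 25, 2020.
The manuscript is accepted: Feb 25, 2020 − 28 days = Jan 28, 2020.

2020-01-28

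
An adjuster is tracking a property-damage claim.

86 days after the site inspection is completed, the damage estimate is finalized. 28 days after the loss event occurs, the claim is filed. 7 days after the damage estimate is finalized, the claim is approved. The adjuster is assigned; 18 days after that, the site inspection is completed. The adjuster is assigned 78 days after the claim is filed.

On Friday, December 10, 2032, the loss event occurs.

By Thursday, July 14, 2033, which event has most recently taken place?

The damage estimate is finalized

The loss event occurs: Dec 10, 2032.
The claim is filed: Dec 10, 2032 + 28 days = Jan 7, 2033.
The adjuster is assigned: Jan 7, 2033 + 78 days = Mar 26, 2033.
The site inspection is completed: Mar 26, 2033 + 18 days = Apr 13, 2033.
The damage estimate is finalized: Apr 13, 2033 + 86 days = Jul 8, 2033.
The claim is approved: Jul 8, 2033 + 7 days = Jul 15, 2033.
Jul 14, 2033 falls between when the damage estimate is finalized (Jul 8, 2033) and when the claim is approved (Jul 15, 2033).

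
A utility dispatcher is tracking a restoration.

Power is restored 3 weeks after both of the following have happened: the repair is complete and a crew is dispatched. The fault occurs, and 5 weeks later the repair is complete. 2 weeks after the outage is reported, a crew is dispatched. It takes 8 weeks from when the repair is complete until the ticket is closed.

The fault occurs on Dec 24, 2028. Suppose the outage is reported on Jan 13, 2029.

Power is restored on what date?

Feb 18, 2029

The fault occurs: Dec 24, 2028.
The repair is complete: Dec 24, 2028 + 5 weeks = Jan 28, 2029.
The outage is reported: Jan 13, 2029.
A crew is dispatched: Jan 13, 2029 + 2 weeks = Jan 27, 2029.
Both prerequisites met — the repair is complete (Jan 28, 2029), a crew is dispatched (Jan 27, 2029); the later is Jan 28, 2029.
Power is restored: Jan 28, 2029 + 3 weeks = Feb 18, 2029.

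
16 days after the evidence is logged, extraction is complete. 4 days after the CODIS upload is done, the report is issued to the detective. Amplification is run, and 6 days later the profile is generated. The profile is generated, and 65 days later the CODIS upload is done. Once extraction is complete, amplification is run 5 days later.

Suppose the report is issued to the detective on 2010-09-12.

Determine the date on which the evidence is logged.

2010-06-08

The report is issued to the detective: Sep 12, 2010.
The CODIS upload is done: Sep 12, 2010 − 4 days = Sep 8, 2010.
The profile is generated: Sep 8, 2010 − 65 days = Jul 5, 2010.
Amplification is run: Jul 5, 2010 − 6 days = Jun 29, 2010.
Extraction is complete: Jun 29, 2010 − 5 days = Jun 24, 2010.
The evidence is logged: Jun 24, 2010 − 16 days = Jun 8, 2010.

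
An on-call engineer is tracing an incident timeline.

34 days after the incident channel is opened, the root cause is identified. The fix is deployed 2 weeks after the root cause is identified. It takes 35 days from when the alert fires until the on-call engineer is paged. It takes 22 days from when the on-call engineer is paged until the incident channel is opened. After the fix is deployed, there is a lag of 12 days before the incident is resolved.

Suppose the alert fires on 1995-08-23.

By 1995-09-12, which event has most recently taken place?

The alert fires: Aug 23, 1995.
The on-call engineer is paged: Aug 23, 1995 + 35 days = Sep 27, 1995.
The incident channel is opened: Sep 27, 1995 + 22 days = Oct 19, 1995.
The root cause is identified: Oct 19, 1995 + 34 days = Nov 22, 1995.
The fix is deployed: Nov 22, 1995 + 2 weeks = Dec 6, 1995.
The incident is resolved: Dec 6, 1995 + 12 days = Dec 18, 1995.
Sep 12, 1995 falls between when the alert fires (Aug 23, 1995) and when the on-call engineer is paged (Sep 27, 1995).

The alert fires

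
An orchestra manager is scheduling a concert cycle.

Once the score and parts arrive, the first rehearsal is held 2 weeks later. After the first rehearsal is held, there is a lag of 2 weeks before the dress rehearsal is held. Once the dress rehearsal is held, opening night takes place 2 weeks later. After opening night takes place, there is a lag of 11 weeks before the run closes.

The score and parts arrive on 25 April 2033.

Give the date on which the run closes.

The score and parts arrive: Apr 25, 2033.
The first rehearsal is held: Apr 25, 2033 + 2 weeks = May 9, 2033.
The dress rehearsal is held: May 9, 2033 + 2 weeks = May 23, 2033.
Opening night takes place: May 23, 2033 + 2 weeks = Jun 6, 2033.
The run closes: Jun 6, 2033 + 11 weeks = Aug 22, 2033.

22 August 2033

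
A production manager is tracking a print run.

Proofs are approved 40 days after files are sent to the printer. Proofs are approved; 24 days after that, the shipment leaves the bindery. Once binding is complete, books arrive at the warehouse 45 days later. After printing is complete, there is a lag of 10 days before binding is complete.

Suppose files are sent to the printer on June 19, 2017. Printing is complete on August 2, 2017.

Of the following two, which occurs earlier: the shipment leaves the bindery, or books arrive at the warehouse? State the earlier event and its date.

The shipment leaves the bindery — August 22, 2017

Files are sent to the printer: Jun 19, 2017.
Proofs are approved: Jun 19, 2017 + 40 days = Jul 29, 2017.
The shipment leaves the bindery: Jul 29, 2017 + 24 days = Aug 22, 2017.
Printing is complete: Aug 2, 2017.
Binding is complete: Aug 2, 2017 + 10 days = Aug 12, 2017.
Books arrive at the warehouse: Aug 12, 2017 + 45 days = Sep 26, 2017.
Comparing: the shipment leaves the bindery on Aug 22, 2017 vs books arrive at the warehouse on Sep 26, 2017. Earlier: the shipment leaves the bindery.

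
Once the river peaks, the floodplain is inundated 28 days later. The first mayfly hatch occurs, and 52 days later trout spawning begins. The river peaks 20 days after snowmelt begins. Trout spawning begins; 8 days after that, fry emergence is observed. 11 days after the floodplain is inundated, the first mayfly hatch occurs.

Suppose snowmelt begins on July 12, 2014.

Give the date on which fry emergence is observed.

November 8, 2014

Snowmelt begins: Jul 12, 2014.
The river peaks: Jul 12, 2014 + 20 days = Aug 1, 2014.
The floodplain is inundated: Aug 1, 2014 + 28 days = Aug 29, 2014.
The first mayfly hatch occurs: Aug 29, 2014 + 11 days = Sep 9, 2014.
Trout spawning begins: Sep 9, 2014 + 52 days = Oct 31, 2014.
Fry emergence is observed: Oct 31, 2014 + 8 days = Nov 8, 2014.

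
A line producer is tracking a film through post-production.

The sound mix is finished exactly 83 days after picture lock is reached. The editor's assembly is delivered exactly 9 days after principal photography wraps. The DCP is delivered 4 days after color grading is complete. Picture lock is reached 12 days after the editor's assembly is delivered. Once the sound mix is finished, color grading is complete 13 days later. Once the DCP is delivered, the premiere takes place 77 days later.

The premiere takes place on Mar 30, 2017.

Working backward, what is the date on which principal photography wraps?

The premiere takes place: Mar 30, 2017.
The DCP is delivered: Mar 30, 2017 − 77 days = Jan 12, 2017.
Color grading is complete: Jan 12, 2017 − 4 days = Jan 8, 2017.
The sound mix is finished: Jan 8, 2017 − 13 days = Dec 26, 2016.
Picture lock is reached: Dec 26, 2016 − 83 days = Oct 4, 2016.
The editor's assembly is delivered: Oct 4, 2016 − 12 days = Sep 22, 2016.
Principal photography wraps: Sep 22, 2016 − 9 days = Sep 13, 2016.

Sep 13, 2016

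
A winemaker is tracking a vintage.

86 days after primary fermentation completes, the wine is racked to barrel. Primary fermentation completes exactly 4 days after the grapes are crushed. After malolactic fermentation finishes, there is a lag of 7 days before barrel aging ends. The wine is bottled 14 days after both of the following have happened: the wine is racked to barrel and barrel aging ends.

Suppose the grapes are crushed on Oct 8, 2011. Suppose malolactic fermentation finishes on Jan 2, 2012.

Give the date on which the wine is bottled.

The grapes are crushed: Oct 8, 2011.
Primary fermentation completes: Oct 8, 2011 + 4 days = Oct 12, 2011.
The wine is racked to barrel: Oct 12, 2011 + 86 days = Jan 6, 2012.
Malolactic fermentation finishes: Jan 2, 2012.
Barrel aging ends: Jan 2, 2012 + 7 days = Jan 9, 2012.
Both prerequisites met — the wine is racked to barrel (Jan 6, 2012), barrel aging ends (Jan 9, 2012); the later is Jan 9, 2012.
The wine is bottled: Jan 9, 2012 + 14 days = Jan 23, 2012.

Jan 23, 2012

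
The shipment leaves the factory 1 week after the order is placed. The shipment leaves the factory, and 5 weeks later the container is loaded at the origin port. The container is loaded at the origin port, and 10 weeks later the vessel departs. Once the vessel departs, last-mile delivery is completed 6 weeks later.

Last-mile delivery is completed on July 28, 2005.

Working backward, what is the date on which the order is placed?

Last-mile delivery is completed: Jul 28, 2005.
The vessel departs: Jul 28, 2005 − 6 weeks = Jun 16, 2005.
The container is loaded at the origin port: Jun 16, 2005 − 10 weeks = Apr 7, 2005.
The shipment leaves the factory: Apr 7, 2005 − 5 weeks = Mar 3, 2005.
The order is placed: Mar 3, 2005 − 1 week = Feb 24, 2005.

February 24, 2005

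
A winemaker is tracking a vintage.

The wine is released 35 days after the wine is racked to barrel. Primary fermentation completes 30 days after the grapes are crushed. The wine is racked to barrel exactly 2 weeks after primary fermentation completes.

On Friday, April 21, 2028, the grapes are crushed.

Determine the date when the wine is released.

The grapes are crushed: Apr 21, 2028.
Primary fermentation completes: Apr 21, 2028 + 30 days = May 21, 2028.
The wine is racked to barrel: May 21, 2028 + 2 weeks = Jun 4, 2028.
The wine is released: Jun 4, 2028 + 35 days = Jul 9, 2028.

Sunday, July 9, 2028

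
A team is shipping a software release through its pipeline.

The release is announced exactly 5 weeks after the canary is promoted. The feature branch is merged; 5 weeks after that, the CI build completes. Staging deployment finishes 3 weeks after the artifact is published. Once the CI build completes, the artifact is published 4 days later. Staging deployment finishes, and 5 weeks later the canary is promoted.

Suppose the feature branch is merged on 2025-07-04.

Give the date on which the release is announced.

2025-11-11

The feature branch is merged: Jul 4, 2025.
The CI build completes: Jul 4, 2025 + 5 weeks = Aug 8, 2025.
The artifact is published: Aug 8, 2025 + 4 days = Aug 12, 2025.
Staging deployment finishes: Aug 12, 2025 + 3 weeks = Sep 2, 2025.
The canary is promoted: Sep 2, 2025 + 5 weeks = Oct 7, 2025.
The release is announced: Oct 7, 2025 + 5 weeks = Nov 11, 2025.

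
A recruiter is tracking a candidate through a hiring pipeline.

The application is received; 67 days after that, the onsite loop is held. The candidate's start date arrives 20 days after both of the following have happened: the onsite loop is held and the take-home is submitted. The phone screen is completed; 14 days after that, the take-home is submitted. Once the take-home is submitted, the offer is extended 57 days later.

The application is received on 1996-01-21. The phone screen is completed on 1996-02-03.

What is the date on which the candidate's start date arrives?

1996-04-17

The application is received: Jan 21, 1996.
The onsite loop is held: Jan 21, 1996 + 67 days = Mar 28, 1996.
The phone screen is completed: Feb 3, 1996.
The take-home is submitted: Feb 3, 1996 + 14 days = Feb 17, 1996.
Both prerequisites met — the onsite loop is held (Mar 28, 1996), the take-home is submitted (Feb 17, 1996); the later is Mar 28, 1996.
The candidate's start date arrives: Mar 28, 1996 + 20 days = Apr 17, 1996.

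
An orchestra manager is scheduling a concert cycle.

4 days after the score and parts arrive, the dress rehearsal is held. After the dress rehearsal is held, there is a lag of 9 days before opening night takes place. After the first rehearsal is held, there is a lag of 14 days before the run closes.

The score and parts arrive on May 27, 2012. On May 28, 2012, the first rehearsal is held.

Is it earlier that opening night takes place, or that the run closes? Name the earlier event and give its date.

Opening night takes place — June 9, 2012

The score and parts arrive: May 27, 2012.
The dress rehearsal is held: May 27, 2012 + 4 days = May 31, 2012.
Opening night takes place: May 31, 2012 + 9 days = Jun 9, 2012.
The first rehearsal is held: May 28, 2012.
The run closes: May 28, 2012 + 14 days = Jun 11, 2012.
Comparing: opening night takes place on Jun 9, 2012 vs the run closes on Jun 11, 2012. Earlier: opening night takes place.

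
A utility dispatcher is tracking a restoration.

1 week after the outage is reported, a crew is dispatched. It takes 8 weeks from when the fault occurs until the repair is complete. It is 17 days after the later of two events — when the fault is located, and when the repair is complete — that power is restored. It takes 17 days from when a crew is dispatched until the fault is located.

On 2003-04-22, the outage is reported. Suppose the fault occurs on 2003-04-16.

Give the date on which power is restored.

The outage is reported: Apr 22, 2003.
A crew is dispatched: Apr 22, 2003 + 1 week = Apr 29, 2003.
The fault is located: Apr 29, 2003 + 17 days = May 16, 2003.
The fault occurs: Apr 16, 2003.
The repair is complete: Apr 16, 2003 + 8 weeks = Jun 11, 2003.
Both prerequisites met — the fault is located (May 16, 2003), the repair is complete (Jun 11, 2003); the later is Jun 11, 2003.
Power is restored: Jun 11, 2003 + 17 days = Jun 28, 2003.

2003-06-28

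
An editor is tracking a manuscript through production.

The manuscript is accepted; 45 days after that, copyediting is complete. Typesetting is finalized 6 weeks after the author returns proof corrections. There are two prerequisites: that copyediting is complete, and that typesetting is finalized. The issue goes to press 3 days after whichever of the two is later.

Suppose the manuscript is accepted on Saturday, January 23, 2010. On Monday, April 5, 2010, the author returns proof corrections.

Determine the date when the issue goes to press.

Thursday, May 20, 2010

The manuscript is accepted: Jan 23, 2010.
Copyediting is complete: Jan 23, 2010 + 45 days = Mar 9, 2010.
The author returns proof corrections: Apr 5, 2010.
Typesetting is finalized: Apr 5, 2010 + 6 weeks = May 17, 2010.
Both prerequisites met — copyediting is complete (Mar 9, 2010), typesetting is finalized (May 17, 2010); the later is May 17, 2010.
The issue goes to press: May 17, 2010 + 3 days = May 20, 2010.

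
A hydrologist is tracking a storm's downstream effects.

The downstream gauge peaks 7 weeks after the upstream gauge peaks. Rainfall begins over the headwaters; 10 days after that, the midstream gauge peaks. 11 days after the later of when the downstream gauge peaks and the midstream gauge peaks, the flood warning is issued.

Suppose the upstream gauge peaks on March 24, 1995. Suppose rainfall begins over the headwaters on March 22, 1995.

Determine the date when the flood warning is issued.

The upstream gauge peaks: Mar 24, 1995.
The downstream gauge peaks: Mar 24, 1995 + 7 weeks = May 12, 1995.
Rainfall begins over the headwaters: Mar 22, 1995.
The midstream gauge peaks: Mar 22, 1995 + 10 days = Apr 1, 1995.
Both prerequisites met — the downstream gauge peaks (May 12, 1995), the midstream gauge peaks (Apr 1, 1995); the later is May 12, 1995.
The flood warning is issued: May 12, 1995 + 11 days = May 23, 1995.

May 23, 1995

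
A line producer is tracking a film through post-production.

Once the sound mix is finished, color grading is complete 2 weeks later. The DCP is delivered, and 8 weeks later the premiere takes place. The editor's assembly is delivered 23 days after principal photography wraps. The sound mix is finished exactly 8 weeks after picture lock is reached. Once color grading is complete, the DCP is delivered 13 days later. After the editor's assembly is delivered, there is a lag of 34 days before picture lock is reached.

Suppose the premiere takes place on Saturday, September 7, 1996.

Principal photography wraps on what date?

The premiere takes place: Sep 7, 1996.
The DCP is delivered: Sep 7, 1996 − 8 weeks = Jul 13, 1996.
Color grading is complete: Jul 13, 1996 − 13 days = Jun 30, 1996.
The sound mix is finished: Jun 30, 1996 − 2 weeks = Jun 16, 1996.
Picture lock is reached: Jun 16, 1996 − 8 weeks = Apr 21, 1996.
The editor's assembly is delivered: Apr 21, 1996 − 34 days = Mar 18, 1996.
Principal photography wraps: Mar 18, 1996 − 23 days = Feb 24, 1996.

Saturday, February 24, 1996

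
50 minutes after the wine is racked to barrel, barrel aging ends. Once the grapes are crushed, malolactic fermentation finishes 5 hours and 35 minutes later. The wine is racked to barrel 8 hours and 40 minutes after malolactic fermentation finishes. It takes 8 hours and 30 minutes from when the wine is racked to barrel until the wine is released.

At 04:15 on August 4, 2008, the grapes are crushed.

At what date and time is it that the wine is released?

The grapes are crushed: 04:15 Aug 4, 2008.
Malolactic fermentation finishes: 04:15 Aug 4, 2008 + 5h35m = 09:50 Aug 4, 2008.
The wine is racked to barrel: 09:50 Aug 4, 2008 + 8h40m = 18:30 Aug 4, 2008.
The wine is released: 18:30 Aug 4, 2008 + 8h30m = 03:00 Aug 5, 2008.

03:00 on August 5, 2008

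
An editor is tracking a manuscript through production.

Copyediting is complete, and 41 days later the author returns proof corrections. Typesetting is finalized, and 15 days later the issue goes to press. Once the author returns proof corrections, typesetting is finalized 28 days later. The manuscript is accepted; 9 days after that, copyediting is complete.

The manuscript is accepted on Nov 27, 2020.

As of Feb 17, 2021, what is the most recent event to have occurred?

Typesetting is finalized

The manuscript is accepted: Nov 27, 2020.
Copyediting is complete: Nov 27, 2020 + 9 days = Dec 6, 2020.
The author returns proof corrections: Dec 6, 2020 + 41 days = Jan 16, 2021.
Typesetting is finalized: Jan 16, 2021 + 28 days = Feb 13, 2021.
The issue goes to press: Feb 13, 2021 + 15 days = Feb 28, 2021.
Feb 17, 2021 falls between when typesetting is finalized (Feb 13, 2021) and when the issue goes to press (Feb 28, 2021).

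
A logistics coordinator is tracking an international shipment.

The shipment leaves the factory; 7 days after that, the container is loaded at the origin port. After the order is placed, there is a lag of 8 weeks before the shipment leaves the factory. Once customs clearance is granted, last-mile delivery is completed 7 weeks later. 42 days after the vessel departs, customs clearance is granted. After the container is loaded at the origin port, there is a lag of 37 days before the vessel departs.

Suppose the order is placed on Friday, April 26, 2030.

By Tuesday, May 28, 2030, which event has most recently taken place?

The order is placed: Apr 26, 2030.
The shipment leaves the factory: Apr 26, 2030 + 8 weeks = Jun 21, 2030.
The container is loaded at the origin port: Jun 21, 2030 + 7 days = Jun 28, 2030.
The vessel departs: Jun 28, 2030 + 37 days = Aug 4, 2030.
Customs clearance is granted: Aug 4, 2030 + 42 days = Sep 15, 2030.
Last-mile delivery is completed: Sep 15, 2030 + 7 weeks = Nov 3, 2030.
May 28, 2030 falls between when the order is placed (Apr 26, 2030) and when the shipment leaves the factory (Jun 21, 2030).

The order is placed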